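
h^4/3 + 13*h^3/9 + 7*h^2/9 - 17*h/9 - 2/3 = (h/3 + 1)*(h - 1)*(h + 1/3)*(h + 2)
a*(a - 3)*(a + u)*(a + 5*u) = a^4 + 6*a^3*u - 3*a^3 + 5*a^2*u^2 - 18*a^2*u - 15*a*u^2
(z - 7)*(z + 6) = z^2 - z - 42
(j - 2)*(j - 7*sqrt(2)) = j^2 - 7*sqrt(2)*j - 2*j + 14*sqrt(2)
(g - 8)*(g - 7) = g^2 - 15*g + 56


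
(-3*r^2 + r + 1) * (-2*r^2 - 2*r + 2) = 6*r^4 + 4*r^3 - 10*r^2 + 2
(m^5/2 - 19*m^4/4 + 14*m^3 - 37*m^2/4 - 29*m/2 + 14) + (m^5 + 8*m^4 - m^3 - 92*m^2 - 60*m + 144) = 3*m^5/2 + 13*m^4/4 + 13*m^3 - 405*m^2/4 - 149*m/2 + 158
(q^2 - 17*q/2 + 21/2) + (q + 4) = q^2 - 15*q/2 + 29/2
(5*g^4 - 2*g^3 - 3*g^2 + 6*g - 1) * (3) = 15*g^4 - 6*g^3 - 9*g^2 + 18*g - 3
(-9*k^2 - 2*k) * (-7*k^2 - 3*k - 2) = 63*k^4 + 41*k^3 + 24*k^2 + 4*k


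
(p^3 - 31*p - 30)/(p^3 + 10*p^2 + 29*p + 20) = (p - 6)/(p + 4)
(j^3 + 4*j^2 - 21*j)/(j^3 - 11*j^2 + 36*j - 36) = j*(j + 7)/(j^2 - 8*j + 12)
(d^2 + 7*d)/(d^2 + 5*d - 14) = d/(d - 2)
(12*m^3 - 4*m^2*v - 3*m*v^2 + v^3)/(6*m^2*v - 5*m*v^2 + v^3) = (2*m + v)/v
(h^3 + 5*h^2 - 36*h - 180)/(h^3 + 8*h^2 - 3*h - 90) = (h - 6)/(h - 3)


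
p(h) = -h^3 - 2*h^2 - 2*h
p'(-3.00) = -17.00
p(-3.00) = 15.00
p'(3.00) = -41.00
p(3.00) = -51.00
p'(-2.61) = -12.00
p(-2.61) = 9.38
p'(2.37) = -28.33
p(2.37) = -29.29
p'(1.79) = -18.77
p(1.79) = -15.72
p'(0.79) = -7.03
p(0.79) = -3.32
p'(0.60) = -5.48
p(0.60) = -2.14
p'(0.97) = -8.70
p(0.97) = -4.73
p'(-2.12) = -7.00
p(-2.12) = 4.78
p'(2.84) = -37.56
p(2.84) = -44.72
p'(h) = -3*h^2 - 4*h - 2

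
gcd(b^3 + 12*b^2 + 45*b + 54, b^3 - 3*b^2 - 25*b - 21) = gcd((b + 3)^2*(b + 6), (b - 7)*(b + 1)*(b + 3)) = b + 3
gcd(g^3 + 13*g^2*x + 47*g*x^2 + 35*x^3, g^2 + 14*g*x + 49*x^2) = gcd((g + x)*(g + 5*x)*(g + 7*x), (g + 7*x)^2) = g + 7*x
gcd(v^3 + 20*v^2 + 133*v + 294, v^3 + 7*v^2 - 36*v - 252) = v^2 + 13*v + 42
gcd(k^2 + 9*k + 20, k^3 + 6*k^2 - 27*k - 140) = k + 4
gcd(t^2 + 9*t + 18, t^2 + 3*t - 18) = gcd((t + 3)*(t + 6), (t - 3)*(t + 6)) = t + 6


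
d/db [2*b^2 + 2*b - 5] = 4*b + 2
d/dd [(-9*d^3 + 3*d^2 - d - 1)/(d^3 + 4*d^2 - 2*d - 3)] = (-39*d^4 + 38*d^3 + 82*d^2 - 10*d + 1)/(d^6 + 8*d^5 + 12*d^4 - 22*d^3 - 20*d^2 + 12*d + 9)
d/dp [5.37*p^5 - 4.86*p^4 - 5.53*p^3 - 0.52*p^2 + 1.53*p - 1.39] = 26.85*p^4 - 19.44*p^3 - 16.59*p^2 - 1.04*p + 1.53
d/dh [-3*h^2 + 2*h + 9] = 2 - 6*h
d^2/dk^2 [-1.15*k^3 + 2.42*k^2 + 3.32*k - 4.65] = 4.84 - 6.9*k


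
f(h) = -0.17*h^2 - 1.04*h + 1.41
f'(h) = -0.34*h - 1.04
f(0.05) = 1.36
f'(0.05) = -1.06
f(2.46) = -2.18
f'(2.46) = -1.88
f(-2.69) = 2.98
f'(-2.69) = -0.13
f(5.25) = -8.74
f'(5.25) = -2.82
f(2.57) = -2.39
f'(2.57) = -1.91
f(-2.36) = 2.92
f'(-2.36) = -0.24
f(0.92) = 0.31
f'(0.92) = -1.35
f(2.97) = -3.18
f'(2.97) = -2.05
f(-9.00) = -3.00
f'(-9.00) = 2.02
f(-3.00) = 3.00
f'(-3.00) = -0.02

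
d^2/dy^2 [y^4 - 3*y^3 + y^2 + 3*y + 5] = 12*y^2 - 18*y + 2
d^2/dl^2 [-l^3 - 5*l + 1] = -6*l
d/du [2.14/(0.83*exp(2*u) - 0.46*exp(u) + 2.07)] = (0.9844 - 3.5524*exp(u))*exp(u)/(0.83*exp(2*u) - 0.46*exp(u) + 2.07)^2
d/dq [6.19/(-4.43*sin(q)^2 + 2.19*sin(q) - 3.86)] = (54.8434*sin(q) - 13.5561)*cos(q)/(4.43*sin(q)^2 - 2.19*sin(q) + 3.86)^2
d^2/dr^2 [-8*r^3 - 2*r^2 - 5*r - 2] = -48*r - 4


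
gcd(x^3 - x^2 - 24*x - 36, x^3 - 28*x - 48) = x^2 - 4*x - 12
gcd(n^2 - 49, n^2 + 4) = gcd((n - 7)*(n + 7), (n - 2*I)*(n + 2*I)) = 1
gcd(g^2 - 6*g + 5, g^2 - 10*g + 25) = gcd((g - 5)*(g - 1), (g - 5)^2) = g - 5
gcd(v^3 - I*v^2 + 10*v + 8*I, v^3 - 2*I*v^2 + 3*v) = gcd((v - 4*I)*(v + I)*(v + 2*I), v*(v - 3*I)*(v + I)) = v + I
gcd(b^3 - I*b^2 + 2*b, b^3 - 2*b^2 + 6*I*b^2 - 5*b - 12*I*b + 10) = b + I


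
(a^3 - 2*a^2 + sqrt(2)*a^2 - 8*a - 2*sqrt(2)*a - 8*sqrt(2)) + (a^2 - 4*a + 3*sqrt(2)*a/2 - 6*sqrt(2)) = a^3 - a^2 + sqrt(2)*a^2 - 12*a - sqrt(2)*a/2 - 14*sqrt(2)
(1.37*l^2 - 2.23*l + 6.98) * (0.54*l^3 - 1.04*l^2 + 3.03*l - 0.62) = 0.7398*l^5 - 2.629*l^4 + 10.2395*l^3 - 14.8655*l^2 + 22.532*l - 4.3276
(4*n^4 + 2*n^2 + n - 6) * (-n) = -4*n^5 - 2*n^3 - n^2 + 6*n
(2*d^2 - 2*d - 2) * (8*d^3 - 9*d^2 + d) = 16*d^5 - 34*d^4 + 4*d^3 + 16*d^2 - 2*d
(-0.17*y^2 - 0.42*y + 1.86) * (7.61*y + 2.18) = -1.2937*y^3 - 3.5668*y^2 + 13.239*y + 4.0548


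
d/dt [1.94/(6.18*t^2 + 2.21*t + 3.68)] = (-23.9784*t - 4.2874)/(6.18*t^2 + 2.21*t + 3.68)^2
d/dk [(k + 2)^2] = 2*k + 4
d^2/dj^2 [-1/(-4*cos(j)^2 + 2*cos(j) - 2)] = (16*sin(j)^4 - sin(j)^2 + 17*cos(j)/2 - 3*cos(3*j)/2 - 13)/(2*(2*sin(j)^2 + cos(j) - 3)^3)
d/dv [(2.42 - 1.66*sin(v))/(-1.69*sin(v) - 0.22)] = 4.455*cos(v)/(1.69*sin(v) + 0.22)^2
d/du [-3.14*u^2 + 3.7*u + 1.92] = 3.7 - 6.28*u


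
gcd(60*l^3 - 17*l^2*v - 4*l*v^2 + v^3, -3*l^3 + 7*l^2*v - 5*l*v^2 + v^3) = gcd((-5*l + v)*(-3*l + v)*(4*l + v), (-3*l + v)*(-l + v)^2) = -3*l + v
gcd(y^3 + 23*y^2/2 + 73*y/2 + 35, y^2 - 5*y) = 1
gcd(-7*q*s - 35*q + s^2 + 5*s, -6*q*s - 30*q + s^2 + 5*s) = s + 5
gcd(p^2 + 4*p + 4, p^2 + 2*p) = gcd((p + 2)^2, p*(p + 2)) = p + 2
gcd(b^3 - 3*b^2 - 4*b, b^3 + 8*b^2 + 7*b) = b^2 + b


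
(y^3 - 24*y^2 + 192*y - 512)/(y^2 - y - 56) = (y^2 - 16*y + 64)/(y + 7)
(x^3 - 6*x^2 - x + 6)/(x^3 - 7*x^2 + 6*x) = (x + 1)/x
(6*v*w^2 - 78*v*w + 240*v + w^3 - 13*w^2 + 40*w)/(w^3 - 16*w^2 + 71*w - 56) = (6*v*w - 30*v + w^2 - 5*w)/(w^2 - 8*w + 7)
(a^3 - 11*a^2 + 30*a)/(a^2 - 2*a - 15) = a*(a - 6)/(a + 3)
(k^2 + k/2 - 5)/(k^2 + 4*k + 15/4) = 2*(k - 2)/(2*k + 3)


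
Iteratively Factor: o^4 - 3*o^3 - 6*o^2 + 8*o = (o - 4)*(o^3 + o^2 - 2*o) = (o - 4)*(o - 1)*(o^2 + 2*o) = (o - 4)*(o - 1)*(o + 2)*(o)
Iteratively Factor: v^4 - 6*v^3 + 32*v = (v - 4)*(v^3 - 2*v^2 - 8*v) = (v - 4)^2*(v^2 + 2*v) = (v - 4)^2*(v + 2)*(v)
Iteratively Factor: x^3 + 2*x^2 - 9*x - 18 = (x + 3)*(x^2 - x - 6) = (x - 3)*(x + 3)*(x + 2)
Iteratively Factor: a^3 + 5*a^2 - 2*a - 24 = (a + 3)*(a^2 + 2*a - 8) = (a + 3)*(a + 4)*(a - 2)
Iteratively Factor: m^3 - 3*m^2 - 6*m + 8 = (m - 1)*(m^2 - 2*m - 8) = (m - 4)*(m - 1)*(m + 2)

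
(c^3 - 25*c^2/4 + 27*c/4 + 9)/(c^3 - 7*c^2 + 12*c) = (c + 3/4)/c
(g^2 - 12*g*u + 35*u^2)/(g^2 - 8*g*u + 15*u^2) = (-g + 7*u)/(-g + 3*u)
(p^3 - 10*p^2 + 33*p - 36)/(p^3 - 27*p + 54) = (p - 4)/(p + 6)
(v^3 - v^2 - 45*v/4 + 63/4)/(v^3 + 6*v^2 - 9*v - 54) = (v^2 + 2*v - 21/4)/(v^2 + 9*v + 18)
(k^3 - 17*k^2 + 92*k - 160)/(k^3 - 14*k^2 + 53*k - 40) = (k - 4)/(k - 1)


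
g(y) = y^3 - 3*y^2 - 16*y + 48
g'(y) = 3*y^2 - 6*y - 16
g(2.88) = 0.92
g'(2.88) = -8.40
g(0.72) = 35.30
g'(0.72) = -18.76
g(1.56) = 19.54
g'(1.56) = -18.06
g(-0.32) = 52.78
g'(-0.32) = -13.77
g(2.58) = 3.92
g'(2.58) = -11.51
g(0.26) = 43.65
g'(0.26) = -17.36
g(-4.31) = -18.83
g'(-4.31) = 65.59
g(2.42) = 5.88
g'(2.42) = -12.95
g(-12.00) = -1920.00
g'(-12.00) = 488.00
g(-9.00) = -780.00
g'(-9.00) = 281.00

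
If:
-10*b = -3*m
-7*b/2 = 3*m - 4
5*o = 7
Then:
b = 8/27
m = 80/81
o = 7/5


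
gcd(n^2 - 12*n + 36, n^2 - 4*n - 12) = n - 6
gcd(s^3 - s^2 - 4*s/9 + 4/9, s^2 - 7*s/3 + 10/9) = s - 2/3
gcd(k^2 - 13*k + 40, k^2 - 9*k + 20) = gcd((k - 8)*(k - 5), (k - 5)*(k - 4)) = k - 5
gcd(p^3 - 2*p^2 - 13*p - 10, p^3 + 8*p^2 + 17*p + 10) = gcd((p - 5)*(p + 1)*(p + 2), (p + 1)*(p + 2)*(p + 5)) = p^2 + 3*p + 2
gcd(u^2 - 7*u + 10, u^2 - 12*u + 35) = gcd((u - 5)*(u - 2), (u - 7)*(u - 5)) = u - 5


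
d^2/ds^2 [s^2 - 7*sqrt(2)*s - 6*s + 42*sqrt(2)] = 2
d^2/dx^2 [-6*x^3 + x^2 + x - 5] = 2 - 36*x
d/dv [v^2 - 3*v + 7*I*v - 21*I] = 2*v - 3 + 7*I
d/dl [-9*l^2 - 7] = -18*l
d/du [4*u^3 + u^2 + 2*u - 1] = 12*u^2 + 2*u + 2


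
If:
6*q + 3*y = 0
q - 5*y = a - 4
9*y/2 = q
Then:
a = 4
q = 0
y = 0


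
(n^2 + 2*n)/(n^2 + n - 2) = n/(n - 1)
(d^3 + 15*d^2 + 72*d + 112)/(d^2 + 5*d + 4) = (d^2 + 11*d + 28)/(d + 1)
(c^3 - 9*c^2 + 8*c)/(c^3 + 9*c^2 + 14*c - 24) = c*(c - 8)/(c^2 + 10*c + 24)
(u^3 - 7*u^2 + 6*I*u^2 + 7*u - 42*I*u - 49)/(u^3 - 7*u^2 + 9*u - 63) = (u^2 + 6*I*u + 7)/(u^2 + 9)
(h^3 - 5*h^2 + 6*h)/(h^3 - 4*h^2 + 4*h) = (h - 3)/(h - 2)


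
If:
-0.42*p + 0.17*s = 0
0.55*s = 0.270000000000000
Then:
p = 0.20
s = 0.49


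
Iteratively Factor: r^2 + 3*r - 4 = (r + 4)*(r - 1)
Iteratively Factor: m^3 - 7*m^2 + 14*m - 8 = (m - 2)*(m^2 - 5*m + 4) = (m - 4)*(m - 2)*(m - 1)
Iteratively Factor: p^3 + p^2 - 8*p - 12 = (p + 2)*(p^2 - p - 6) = (p + 2)^2*(p - 3)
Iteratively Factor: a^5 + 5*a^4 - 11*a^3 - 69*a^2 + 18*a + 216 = (a + 3)*(a^4 + 2*a^3 - 17*a^2 - 18*a + 72) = (a + 3)*(a + 4)*(a^3 - 2*a^2 - 9*a + 18) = (a + 3)^2*(a + 4)*(a^2 - 5*a + 6) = (a - 3)*(a + 3)^2*(a + 4)*(a - 2)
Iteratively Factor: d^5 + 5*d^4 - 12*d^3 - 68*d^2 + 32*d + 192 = (d + 4)*(d^4 + d^3 - 16*d^2 - 4*d + 48) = (d + 4)^2*(d^3 - 3*d^2 - 4*d + 12) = (d - 2)*(d + 4)^2*(d^2 - d - 6) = (d - 2)*(d + 2)*(d + 4)^2*(d - 3)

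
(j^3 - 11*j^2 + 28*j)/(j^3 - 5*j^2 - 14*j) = (j - 4)/(j + 2)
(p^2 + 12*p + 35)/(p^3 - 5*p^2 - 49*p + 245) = (p + 5)/(p^2 - 12*p + 35)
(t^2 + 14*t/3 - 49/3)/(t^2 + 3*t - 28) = (t - 7/3)/(t - 4)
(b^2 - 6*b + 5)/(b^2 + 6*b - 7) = (b - 5)/(b + 7)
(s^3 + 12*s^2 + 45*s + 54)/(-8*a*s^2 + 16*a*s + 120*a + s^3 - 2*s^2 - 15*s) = (s^2 + 9*s + 18)/(-8*a*s + 40*a + s^2 - 5*s)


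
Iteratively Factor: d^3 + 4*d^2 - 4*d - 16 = (d + 2)*(d^2 + 2*d - 8) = (d - 2)*(d + 2)*(d + 4)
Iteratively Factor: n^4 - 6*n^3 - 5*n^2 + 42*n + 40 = (n + 2)*(n^3 - 8*n^2 + 11*n + 20) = (n - 5)*(n + 2)*(n^2 - 3*n - 4) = (n - 5)*(n - 4)*(n + 2)*(n + 1)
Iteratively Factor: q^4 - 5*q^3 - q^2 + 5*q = (q - 5)*(q^3 - q) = q*(q - 5)*(q^2 - 1) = q*(q - 5)*(q + 1)*(q - 1)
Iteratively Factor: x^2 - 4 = (x - 2)*(x + 2)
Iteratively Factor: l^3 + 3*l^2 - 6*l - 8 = (l + 4)*(l^2 - l - 2) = (l + 1)*(l + 4)*(l - 2)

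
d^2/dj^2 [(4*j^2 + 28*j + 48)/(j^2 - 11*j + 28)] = 48*(3*j^3 - 8*j^2 - 164*j + 676)/(j^6 - 33*j^5 + 447*j^4 - 3179*j^3 + 12516*j^2 - 25872*j + 21952)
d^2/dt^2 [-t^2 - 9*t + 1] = -2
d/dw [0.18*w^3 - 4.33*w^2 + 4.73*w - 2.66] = 0.54*w^2 - 8.66*w + 4.73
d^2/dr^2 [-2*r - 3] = 0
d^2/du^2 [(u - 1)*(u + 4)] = 2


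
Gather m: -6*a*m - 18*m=m*(-6*a - 18)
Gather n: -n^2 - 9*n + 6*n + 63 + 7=-n^2 - 3*n + 70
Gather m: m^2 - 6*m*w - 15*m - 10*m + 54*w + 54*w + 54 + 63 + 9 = m^2 + m*(-6*w - 25) + 108*w + 126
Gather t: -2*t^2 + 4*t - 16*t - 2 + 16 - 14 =-2*t^2 - 12*t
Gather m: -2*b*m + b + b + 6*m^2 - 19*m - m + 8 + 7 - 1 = 2*b + 6*m^2 + m*(-2*b - 20) + 14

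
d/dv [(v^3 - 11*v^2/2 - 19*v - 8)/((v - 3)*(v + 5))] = (v^4 + 4*v^3 - 37*v^2 + 181*v + 301)/(v^4 + 4*v^3 - 26*v^2 - 60*v + 225)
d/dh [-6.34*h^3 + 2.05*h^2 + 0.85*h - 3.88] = -19.02*h^2 + 4.1*h + 0.85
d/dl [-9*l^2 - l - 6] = -18*l - 1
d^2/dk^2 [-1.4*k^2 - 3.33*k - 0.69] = -2.80000000000000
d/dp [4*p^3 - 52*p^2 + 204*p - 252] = 12*p^2 - 104*p + 204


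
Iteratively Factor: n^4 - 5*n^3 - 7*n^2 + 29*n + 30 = (n + 2)*(n^3 - 7*n^2 + 7*n + 15) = (n - 5)*(n + 2)*(n^2 - 2*n - 3) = (n - 5)*(n + 1)*(n + 2)*(n - 3)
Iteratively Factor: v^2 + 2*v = (v + 2)*(v)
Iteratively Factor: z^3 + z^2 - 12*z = (z + 4)*(z^2 - 3*z) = z*(z + 4)*(z - 3)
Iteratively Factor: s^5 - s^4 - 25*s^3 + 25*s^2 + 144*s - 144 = (s - 4)*(s^4 + 3*s^3 - 13*s^2 - 27*s + 36) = (s - 4)*(s + 4)*(s^3 - s^2 - 9*s + 9) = (s - 4)*(s - 1)*(s + 4)*(s^2 - 9) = (s - 4)*(s - 1)*(s + 3)*(s + 4)*(s - 3)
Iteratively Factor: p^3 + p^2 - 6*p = (p + 3)*(p^2 - 2*p) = (p - 2)*(p + 3)*(p)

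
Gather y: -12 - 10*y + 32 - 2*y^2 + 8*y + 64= -2*y^2 - 2*y + 84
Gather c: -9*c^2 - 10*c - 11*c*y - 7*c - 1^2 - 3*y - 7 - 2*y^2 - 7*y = -9*c^2 + c*(-11*y - 17) - 2*y^2 - 10*y - 8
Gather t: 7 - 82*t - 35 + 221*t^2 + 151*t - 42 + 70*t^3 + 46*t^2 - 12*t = 70*t^3 + 267*t^2 + 57*t - 70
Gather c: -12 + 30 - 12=6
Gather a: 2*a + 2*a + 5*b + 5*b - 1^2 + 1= 4*a + 10*b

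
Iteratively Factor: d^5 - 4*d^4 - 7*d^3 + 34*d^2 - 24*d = (d - 2)*(d^4 - 2*d^3 - 11*d^2 + 12*d) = (d - 4)*(d - 2)*(d^3 + 2*d^2 - 3*d) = (d - 4)*(d - 2)*(d + 3)*(d^2 - d) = (d - 4)*(d - 2)*(d - 1)*(d + 3)*(d)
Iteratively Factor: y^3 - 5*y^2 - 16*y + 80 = (y + 4)*(y^2 - 9*y + 20) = (y - 5)*(y + 4)*(y - 4)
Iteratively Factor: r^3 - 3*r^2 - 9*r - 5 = (r + 1)*(r^2 - 4*r - 5) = (r + 1)^2*(r - 5)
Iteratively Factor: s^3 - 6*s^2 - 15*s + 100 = (s + 4)*(s^2 - 10*s + 25) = (s - 5)*(s + 4)*(s - 5)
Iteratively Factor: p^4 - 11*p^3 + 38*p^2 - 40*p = (p)*(p^3 - 11*p^2 + 38*p - 40) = p*(p - 5)*(p^2 - 6*p + 8) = p*(p - 5)*(p - 2)*(p - 4)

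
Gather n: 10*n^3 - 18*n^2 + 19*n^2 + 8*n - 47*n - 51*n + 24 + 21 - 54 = 10*n^3 + n^2 - 90*n - 9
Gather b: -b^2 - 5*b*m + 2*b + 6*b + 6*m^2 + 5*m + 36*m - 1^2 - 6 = -b^2 + b*(8 - 5*m) + 6*m^2 + 41*m - 7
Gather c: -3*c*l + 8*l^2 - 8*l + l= -3*c*l + 8*l^2 - 7*l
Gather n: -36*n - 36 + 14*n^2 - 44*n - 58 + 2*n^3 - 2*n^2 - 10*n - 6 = 2*n^3 + 12*n^2 - 90*n - 100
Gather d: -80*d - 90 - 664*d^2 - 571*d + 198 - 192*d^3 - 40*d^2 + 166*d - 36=-192*d^3 - 704*d^2 - 485*d + 72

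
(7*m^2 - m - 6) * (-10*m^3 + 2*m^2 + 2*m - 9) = -70*m^5 + 24*m^4 + 72*m^3 - 77*m^2 - 3*m + 54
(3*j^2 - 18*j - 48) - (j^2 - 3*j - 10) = 2*j^2 - 15*j - 38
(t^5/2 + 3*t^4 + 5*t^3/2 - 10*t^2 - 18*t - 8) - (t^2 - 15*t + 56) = t^5/2 + 3*t^4 + 5*t^3/2 - 11*t^2 - 3*t - 64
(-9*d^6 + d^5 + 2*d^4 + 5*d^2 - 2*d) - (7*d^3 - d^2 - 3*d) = -9*d^6 + d^5 + 2*d^4 - 7*d^3 + 6*d^2 + d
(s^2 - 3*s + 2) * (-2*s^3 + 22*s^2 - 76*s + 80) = -2*s^5 + 28*s^4 - 146*s^3 + 352*s^2 - 392*s + 160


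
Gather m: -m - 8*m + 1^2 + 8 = 9 - 9*m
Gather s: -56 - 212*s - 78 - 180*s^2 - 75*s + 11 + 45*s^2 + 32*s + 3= -135*s^2 - 255*s - 120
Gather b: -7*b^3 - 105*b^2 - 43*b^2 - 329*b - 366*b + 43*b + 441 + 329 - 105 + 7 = -7*b^3 - 148*b^2 - 652*b + 672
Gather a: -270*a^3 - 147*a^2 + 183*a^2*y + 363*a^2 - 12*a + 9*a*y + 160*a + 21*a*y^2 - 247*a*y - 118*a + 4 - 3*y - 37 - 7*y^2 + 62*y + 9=-270*a^3 + a^2*(183*y + 216) + a*(21*y^2 - 238*y + 30) - 7*y^2 + 59*y - 24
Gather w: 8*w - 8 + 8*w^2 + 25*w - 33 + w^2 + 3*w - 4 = 9*w^2 + 36*w - 45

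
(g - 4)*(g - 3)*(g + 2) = g^3 - 5*g^2 - 2*g + 24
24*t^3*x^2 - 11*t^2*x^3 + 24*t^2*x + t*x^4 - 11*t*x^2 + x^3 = x*(-8*t + x)*(-3*t + x)*(t*x + 1)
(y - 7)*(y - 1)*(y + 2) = y^3 - 6*y^2 - 9*y + 14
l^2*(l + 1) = l^3 + l^2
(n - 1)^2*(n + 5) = n^3 + 3*n^2 - 9*n + 5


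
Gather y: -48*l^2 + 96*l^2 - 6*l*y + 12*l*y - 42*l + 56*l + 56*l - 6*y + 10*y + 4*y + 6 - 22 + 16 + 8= 48*l^2 + 70*l + y*(6*l + 8) + 8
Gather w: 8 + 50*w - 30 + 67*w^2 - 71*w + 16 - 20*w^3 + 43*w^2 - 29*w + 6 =-20*w^3 + 110*w^2 - 50*w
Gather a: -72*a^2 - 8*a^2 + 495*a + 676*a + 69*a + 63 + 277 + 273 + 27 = -80*a^2 + 1240*a + 640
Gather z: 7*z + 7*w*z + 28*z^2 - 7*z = 7*w*z + 28*z^2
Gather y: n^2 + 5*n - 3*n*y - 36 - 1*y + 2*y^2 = n^2 + 5*n + 2*y^2 + y*(-3*n - 1) - 36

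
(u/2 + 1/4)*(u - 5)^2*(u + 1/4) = u^4/2 - 37*u^3/8 + 141*u^2/16 + 35*u/4 + 25/16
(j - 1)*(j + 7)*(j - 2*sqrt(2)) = j^3 - 2*sqrt(2)*j^2 + 6*j^2 - 12*sqrt(2)*j - 7*j + 14*sqrt(2)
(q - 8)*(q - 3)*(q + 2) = q^3 - 9*q^2 + 2*q + 48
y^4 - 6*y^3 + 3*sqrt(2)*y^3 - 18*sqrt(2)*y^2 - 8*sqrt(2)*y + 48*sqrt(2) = (y - 6)*(y - sqrt(2))*(y + 2*sqrt(2))^2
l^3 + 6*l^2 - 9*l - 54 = (l - 3)*(l + 3)*(l + 6)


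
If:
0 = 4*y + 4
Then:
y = -1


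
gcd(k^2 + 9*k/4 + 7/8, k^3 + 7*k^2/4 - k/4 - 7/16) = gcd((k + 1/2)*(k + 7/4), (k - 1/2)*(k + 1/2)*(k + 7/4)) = k^2 + 9*k/4 + 7/8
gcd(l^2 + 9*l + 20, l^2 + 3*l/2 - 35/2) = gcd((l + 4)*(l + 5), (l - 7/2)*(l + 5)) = l + 5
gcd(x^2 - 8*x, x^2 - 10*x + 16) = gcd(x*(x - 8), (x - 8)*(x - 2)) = x - 8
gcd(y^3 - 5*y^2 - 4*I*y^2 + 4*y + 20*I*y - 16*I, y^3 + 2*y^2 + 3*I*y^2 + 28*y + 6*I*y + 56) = y - 4*I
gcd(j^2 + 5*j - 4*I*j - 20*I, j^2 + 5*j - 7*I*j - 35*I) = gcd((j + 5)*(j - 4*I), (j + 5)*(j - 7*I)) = j + 5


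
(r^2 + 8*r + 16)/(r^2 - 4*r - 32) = (r + 4)/(r - 8)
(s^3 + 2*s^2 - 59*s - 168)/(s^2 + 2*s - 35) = (s^2 - 5*s - 24)/(s - 5)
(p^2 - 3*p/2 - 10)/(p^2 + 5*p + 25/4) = 2*(p - 4)/(2*p + 5)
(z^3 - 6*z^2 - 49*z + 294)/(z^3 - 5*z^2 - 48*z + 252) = (z - 7)/(z - 6)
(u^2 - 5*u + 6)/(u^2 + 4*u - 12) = (u - 3)/(u + 6)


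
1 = 1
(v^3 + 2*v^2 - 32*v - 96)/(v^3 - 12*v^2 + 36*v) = (v^2 + 8*v + 16)/(v*(v - 6))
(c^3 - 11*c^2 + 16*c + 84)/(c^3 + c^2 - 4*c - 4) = (c^2 - 13*c + 42)/(c^2 - c - 2)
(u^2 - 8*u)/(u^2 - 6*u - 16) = u/(u + 2)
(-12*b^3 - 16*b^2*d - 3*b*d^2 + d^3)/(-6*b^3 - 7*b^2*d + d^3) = (6*b - d)/(3*b - d)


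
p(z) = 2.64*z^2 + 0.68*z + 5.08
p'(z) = 5.28*z + 0.68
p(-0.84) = 6.37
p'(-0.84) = -3.76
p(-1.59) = 10.67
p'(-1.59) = -7.72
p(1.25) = 10.06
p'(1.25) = 7.28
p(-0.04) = 5.06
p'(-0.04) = 0.47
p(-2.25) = 16.92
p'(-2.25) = -11.20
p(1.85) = 15.37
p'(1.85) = 10.45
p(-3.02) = 27.10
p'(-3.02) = -15.27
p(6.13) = 108.45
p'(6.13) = 33.05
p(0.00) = 5.08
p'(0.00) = 0.68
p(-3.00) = 26.80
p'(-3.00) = -15.16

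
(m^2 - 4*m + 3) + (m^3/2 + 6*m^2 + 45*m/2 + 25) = m^3/2 + 7*m^2 + 37*m/2 + 28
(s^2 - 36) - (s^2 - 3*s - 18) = 3*s - 18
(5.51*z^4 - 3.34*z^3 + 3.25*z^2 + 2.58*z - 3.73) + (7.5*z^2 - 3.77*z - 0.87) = 5.51*z^4 - 3.34*z^3 + 10.75*z^2 - 1.19*z - 4.6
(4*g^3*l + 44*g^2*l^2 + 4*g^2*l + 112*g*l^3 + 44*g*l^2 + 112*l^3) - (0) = 4*g^3*l + 44*g^2*l^2 + 4*g^2*l + 112*g*l^3 + 44*g*l^2 + 112*l^3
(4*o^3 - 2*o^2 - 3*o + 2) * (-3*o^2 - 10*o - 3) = -12*o^5 - 34*o^4 + 17*o^3 + 30*o^2 - 11*o - 6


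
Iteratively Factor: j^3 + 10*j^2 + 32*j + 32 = (j + 4)*(j^2 + 6*j + 8) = (j + 4)^2*(j + 2)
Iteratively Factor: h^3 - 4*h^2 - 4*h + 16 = (h - 4)*(h^2 - 4) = (h - 4)*(h - 2)*(h + 2)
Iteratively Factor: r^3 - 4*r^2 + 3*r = (r - 1)*(r^2 - 3*r) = r*(r - 1)*(r - 3)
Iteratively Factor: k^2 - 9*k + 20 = (k - 5)*(k - 4)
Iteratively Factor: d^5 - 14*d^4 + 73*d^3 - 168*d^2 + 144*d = (d - 4)*(d^4 - 10*d^3 + 33*d^2 - 36*d) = (d - 4)^2*(d^3 - 6*d^2 + 9*d) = (d - 4)^2*(d - 3)*(d^2 - 3*d) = d*(d - 4)^2*(d - 3)*(d - 3)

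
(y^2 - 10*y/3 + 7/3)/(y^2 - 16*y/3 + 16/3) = (3*y^2 - 10*y + 7)/(3*y^2 - 16*y + 16)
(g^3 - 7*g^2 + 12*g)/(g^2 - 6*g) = (g^2 - 7*g + 12)/(g - 6)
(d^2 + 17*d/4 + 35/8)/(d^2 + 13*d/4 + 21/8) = (2*d + 5)/(2*d + 3)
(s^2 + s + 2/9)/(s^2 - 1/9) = (3*s + 2)/(3*s - 1)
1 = 1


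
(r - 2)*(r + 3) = r^2 + r - 6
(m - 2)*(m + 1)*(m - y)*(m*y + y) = m^4*y - m^3*y^2 - 3*m^2*y + 3*m*y^2 - 2*m*y + 2*y^2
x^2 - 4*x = x*(x - 4)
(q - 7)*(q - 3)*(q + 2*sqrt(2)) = q^3 - 10*q^2 + 2*sqrt(2)*q^2 - 20*sqrt(2)*q + 21*q + 42*sqrt(2)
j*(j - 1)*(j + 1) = j^3 - j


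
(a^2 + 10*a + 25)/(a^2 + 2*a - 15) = (a + 5)/(a - 3)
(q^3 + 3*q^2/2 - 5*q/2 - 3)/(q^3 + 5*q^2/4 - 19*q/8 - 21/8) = 4*(q + 2)/(4*q + 7)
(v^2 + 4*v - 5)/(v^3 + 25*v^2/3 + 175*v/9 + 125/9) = 9*(v - 1)/(9*v^2 + 30*v + 25)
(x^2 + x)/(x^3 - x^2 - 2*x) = 1/(x - 2)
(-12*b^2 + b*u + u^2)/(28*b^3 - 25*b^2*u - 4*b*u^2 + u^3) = (-3*b + u)/(7*b^2 - 8*b*u + u^2)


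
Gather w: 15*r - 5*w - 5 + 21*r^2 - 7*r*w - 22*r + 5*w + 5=21*r^2 - 7*r*w - 7*r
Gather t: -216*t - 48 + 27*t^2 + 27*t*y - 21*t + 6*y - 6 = 27*t^2 + t*(27*y - 237) + 6*y - 54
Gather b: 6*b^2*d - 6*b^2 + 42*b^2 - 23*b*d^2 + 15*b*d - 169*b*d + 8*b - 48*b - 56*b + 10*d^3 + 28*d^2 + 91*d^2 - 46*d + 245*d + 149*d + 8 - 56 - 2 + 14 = b^2*(6*d + 36) + b*(-23*d^2 - 154*d - 96) + 10*d^3 + 119*d^2 + 348*d - 36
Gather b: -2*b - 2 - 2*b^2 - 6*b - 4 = -2*b^2 - 8*b - 6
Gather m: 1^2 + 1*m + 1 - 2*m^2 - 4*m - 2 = -2*m^2 - 3*m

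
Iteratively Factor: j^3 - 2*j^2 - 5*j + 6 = (j - 3)*(j^2 + j - 2) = (j - 3)*(j + 2)*(j - 1)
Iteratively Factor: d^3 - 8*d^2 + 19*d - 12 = (d - 1)*(d^2 - 7*d + 12) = (d - 3)*(d - 1)*(d - 4)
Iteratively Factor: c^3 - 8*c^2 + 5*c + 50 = (c - 5)*(c^2 - 3*c - 10) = (c - 5)^2*(c + 2)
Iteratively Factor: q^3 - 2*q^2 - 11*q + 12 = (q - 4)*(q^2 + 2*q - 3) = (q - 4)*(q + 3)*(q - 1)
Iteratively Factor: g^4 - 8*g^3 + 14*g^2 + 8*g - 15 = (g + 1)*(g^3 - 9*g^2 + 23*g - 15) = (g - 3)*(g + 1)*(g^2 - 6*g + 5) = (g - 3)*(g - 1)*(g + 1)*(g - 5)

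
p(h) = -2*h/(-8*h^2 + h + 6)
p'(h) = -2*h*(16*h - 1)/(-8*h^2 + h + 6)^2 - 2/(-8*h^2 + h + 6) = 2*(8*h^2 - h*(16*h - 1) - h - 6)/(-8*h^2 + h + 6)^2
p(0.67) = -0.44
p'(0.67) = -2.02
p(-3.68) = -0.07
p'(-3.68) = -0.02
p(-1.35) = -0.27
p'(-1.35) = -0.42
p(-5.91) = -0.04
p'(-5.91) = -0.01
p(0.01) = -0.00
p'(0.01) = -0.33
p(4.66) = 0.06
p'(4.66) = -0.01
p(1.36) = 0.37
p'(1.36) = -0.75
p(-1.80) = -0.17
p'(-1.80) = -0.14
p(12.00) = 0.02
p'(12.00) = 0.00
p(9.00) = 0.03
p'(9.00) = 0.00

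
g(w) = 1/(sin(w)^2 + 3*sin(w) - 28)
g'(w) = (-2*sin(w)*cos(w) - 3*cos(w))/(sin(w)^2 + 3*sin(w) - 28)^2 = -(2*sin(w) + 3)*cos(w)/(sin(w)^2 + 3*sin(w) - 28)^2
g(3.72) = -0.03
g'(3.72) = 0.00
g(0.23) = -0.04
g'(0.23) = -0.00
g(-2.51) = -0.03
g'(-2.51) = 0.00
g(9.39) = -0.04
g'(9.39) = 0.00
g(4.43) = -0.03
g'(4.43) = 0.00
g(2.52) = -0.04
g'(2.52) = 0.01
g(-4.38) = -0.04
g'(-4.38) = 0.00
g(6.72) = -0.04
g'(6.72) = -0.00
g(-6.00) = -0.04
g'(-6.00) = 0.00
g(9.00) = -0.04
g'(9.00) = 0.00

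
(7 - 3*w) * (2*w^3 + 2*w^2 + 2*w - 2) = -6*w^4 + 8*w^3 + 8*w^2 + 20*w - 14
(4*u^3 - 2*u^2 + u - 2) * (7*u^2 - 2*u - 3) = 28*u^5 - 22*u^4 - u^3 - 10*u^2 + u + 6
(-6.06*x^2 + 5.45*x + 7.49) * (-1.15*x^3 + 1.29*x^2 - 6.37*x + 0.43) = 6.969*x^5 - 14.0849*x^4 + 37.0192*x^3 - 27.6602*x^2 - 45.3678*x + 3.2207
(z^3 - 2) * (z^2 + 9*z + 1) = z^5 + 9*z^4 + z^3 - 2*z^2 - 18*z - 2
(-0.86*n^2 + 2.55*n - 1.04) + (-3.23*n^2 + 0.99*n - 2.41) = -4.09*n^2 + 3.54*n - 3.45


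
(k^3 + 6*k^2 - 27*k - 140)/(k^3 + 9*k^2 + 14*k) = (k^2 - k - 20)/(k*(k + 2))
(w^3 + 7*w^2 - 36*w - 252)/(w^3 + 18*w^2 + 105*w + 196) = (w^2 - 36)/(w^2 + 11*w + 28)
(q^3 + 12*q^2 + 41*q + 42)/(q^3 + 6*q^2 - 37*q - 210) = (q^2 + 5*q + 6)/(q^2 - q - 30)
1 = 1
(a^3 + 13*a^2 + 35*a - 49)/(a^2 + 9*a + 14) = (a^2 + 6*a - 7)/(a + 2)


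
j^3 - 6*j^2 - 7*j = j*(j - 7)*(j + 1)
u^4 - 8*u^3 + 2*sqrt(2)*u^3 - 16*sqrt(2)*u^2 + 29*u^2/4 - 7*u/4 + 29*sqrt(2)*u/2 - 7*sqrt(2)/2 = (u - 7)*(u - 1/2)^2*(u + 2*sqrt(2))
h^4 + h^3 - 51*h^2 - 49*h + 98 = (h - 7)*(h - 1)*(h + 2)*(h + 7)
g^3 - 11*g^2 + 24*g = g*(g - 8)*(g - 3)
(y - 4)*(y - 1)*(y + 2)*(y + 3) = y^4 - 15*y^2 - 10*y + 24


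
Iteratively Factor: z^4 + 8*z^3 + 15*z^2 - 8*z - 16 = (z - 1)*(z^3 + 9*z^2 + 24*z + 16) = (z - 1)*(z + 4)*(z^2 + 5*z + 4) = (z - 1)*(z + 1)*(z + 4)*(z + 4)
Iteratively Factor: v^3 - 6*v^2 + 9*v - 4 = (v - 4)*(v^2 - 2*v + 1) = (v - 4)*(v - 1)*(v - 1)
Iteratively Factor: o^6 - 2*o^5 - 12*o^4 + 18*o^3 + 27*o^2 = (o)*(o^5 - 2*o^4 - 12*o^3 + 18*o^2 + 27*o) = o*(o + 1)*(o^4 - 3*o^3 - 9*o^2 + 27*o) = o*(o - 3)*(o + 1)*(o^3 - 9*o) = o*(o - 3)^2*(o + 1)*(o^2 + 3*o) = o*(o - 3)^2*(o + 1)*(o + 3)*(o)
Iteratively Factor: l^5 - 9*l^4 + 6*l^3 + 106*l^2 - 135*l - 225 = (l + 3)*(l^4 - 12*l^3 + 42*l^2 - 20*l - 75) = (l + 1)*(l + 3)*(l^3 - 13*l^2 + 55*l - 75) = (l - 5)*(l + 1)*(l + 3)*(l^2 - 8*l + 15) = (l - 5)^2*(l + 1)*(l + 3)*(l - 3)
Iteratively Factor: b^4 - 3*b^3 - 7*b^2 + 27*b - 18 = (b - 1)*(b^3 - 2*b^2 - 9*b + 18) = (b - 1)*(b + 3)*(b^2 - 5*b + 6) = (b - 3)*(b - 1)*(b + 3)*(b - 2)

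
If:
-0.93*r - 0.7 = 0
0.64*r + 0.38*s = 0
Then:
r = -0.75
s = 1.27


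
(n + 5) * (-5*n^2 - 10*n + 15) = -5*n^3 - 35*n^2 - 35*n + 75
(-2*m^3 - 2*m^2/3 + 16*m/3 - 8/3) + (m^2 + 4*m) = -2*m^3 + m^2/3 + 28*m/3 - 8/3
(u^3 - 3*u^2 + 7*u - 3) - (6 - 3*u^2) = u^3 + 7*u - 9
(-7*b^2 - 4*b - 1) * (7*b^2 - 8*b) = -49*b^4 + 28*b^3 + 25*b^2 + 8*b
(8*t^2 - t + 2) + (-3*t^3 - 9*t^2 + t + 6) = -3*t^3 - t^2 + 8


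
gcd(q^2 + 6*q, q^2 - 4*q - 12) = 1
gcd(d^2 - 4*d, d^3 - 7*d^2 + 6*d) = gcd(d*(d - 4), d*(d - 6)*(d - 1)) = d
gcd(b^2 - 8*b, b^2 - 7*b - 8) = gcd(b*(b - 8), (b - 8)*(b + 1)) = b - 8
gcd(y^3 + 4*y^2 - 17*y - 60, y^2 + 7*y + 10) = y + 5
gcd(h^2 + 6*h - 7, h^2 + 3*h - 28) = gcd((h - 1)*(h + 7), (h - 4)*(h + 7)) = h + 7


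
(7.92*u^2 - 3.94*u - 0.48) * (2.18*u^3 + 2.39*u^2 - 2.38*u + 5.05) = 17.2656*u^5 + 10.3396*u^4 - 29.3126*u^3 + 48.226*u^2 - 18.7546*u - 2.424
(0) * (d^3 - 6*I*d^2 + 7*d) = 0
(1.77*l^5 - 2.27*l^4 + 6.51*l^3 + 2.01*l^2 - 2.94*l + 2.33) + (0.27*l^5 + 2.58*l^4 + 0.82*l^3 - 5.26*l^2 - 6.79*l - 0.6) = 2.04*l^5 + 0.31*l^4 + 7.33*l^3 - 3.25*l^2 - 9.73*l + 1.73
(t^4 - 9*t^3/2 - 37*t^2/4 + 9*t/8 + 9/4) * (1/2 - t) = -t^5 + 5*t^4 + 7*t^3 - 23*t^2/4 - 27*t/16 + 9/8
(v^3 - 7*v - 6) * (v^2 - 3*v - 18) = v^5 - 3*v^4 - 25*v^3 + 15*v^2 + 144*v + 108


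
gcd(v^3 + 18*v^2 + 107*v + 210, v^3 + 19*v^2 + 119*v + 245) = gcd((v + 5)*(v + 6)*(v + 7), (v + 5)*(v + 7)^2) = v^2 + 12*v + 35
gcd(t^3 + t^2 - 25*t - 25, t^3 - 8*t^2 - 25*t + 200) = t^2 - 25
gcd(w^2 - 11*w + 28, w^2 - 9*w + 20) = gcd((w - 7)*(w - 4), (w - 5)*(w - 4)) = w - 4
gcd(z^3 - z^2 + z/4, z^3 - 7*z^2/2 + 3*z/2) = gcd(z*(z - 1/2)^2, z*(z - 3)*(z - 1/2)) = z^2 - z/2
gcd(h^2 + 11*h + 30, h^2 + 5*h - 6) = h + 6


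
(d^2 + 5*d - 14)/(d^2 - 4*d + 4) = (d + 7)/(d - 2)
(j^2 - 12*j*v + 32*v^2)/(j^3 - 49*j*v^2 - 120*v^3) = (j - 4*v)/(j^2 + 8*j*v + 15*v^2)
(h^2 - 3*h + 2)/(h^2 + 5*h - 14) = (h - 1)/(h + 7)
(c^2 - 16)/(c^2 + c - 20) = (c + 4)/(c + 5)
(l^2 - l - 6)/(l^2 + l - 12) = (l + 2)/(l + 4)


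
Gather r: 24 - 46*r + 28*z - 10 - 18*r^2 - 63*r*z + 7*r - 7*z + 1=-18*r^2 + r*(-63*z - 39) + 21*z + 15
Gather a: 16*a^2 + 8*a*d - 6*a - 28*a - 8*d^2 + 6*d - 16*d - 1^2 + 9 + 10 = 16*a^2 + a*(8*d - 34) - 8*d^2 - 10*d + 18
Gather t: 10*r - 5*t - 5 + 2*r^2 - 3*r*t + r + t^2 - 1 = 2*r^2 + 11*r + t^2 + t*(-3*r - 5) - 6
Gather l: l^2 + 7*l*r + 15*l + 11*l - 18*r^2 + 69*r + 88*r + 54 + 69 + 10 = l^2 + l*(7*r + 26) - 18*r^2 + 157*r + 133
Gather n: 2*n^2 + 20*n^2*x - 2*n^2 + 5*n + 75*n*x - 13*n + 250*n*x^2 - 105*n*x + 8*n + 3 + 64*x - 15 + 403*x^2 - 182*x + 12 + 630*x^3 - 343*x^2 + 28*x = 20*n^2*x + n*(250*x^2 - 30*x) + 630*x^3 + 60*x^2 - 90*x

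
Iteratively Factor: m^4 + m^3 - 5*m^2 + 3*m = (m + 3)*(m^3 - 2*m^2 + m) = m*(m + 3)*(m^2 - 2*m + 1) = m*(m - 1)*(m + 3)*(m - 1)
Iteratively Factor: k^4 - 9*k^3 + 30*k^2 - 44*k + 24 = (k - 2)*(k^3 - 7*k^2 + 16*k - 12) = (k - 2)^2*(k^2 - 5*k + 6) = (k - 3)*(k - 2)^2*(k - 2)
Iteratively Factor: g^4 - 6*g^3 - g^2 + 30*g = (g - 3)*(g^3 - 3*g^2 - 10*g) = (g - 3)*(g + 2)*(g^2 - 5*g) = g*(g - 3)*(g + 2)*(g - 5)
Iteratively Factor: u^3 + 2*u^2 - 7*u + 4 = (u + 4)*(u^2 - 2*u + 1) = (u - 1)*(u + 4)*(u - 1)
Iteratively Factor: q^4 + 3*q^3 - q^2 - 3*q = (q)*(q^3 + 3*q^2 - q - 3) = q*(q + 3)*(q^2 - 1) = q*(q + 1)*(q + 3)*(q - 1)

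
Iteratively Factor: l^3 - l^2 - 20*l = (l)*(l^2 - l - 20) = l*(l - 5)*(l + 4)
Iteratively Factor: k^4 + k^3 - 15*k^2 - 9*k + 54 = (k + 3)*(k^3 - 2*k^2 - 9*k + 18) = (k + 3)^2*(k^2 - 5*k + 6) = (k - 2)*(k + 3)^2*(k - 3)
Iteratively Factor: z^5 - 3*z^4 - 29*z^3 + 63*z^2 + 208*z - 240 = (z - 1)*(z^4 - 2*z^3 - 31*z^2 + 32*z + 240) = (z - 1)*(z + 3)*(z^3 - 5*z^2 - 16*z + 80) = (z - 5)*(z - 1)*(z + 3)*(z^2 - 16) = (z - 5)*(z - 4)*(z - 1)*(z + 3)*(z + 4)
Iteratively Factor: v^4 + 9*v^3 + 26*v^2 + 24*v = (v + 2)*(v^3 + 7*v^2 + 12*v) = v*(v + 2)*(v^2 + 7*v + 12) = v*(v + 2)*(v + 4)*(v + 3)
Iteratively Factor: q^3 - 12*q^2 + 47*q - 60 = (q - 5)*(q^2 - 7*q + 12) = (q - 5)*(q - 3)*(q - 4)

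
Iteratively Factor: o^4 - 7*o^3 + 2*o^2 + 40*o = (o)*(o^3 - 7*o^2 + 2*o + 40) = o*(o - 5)*(o^2 - 2*o - 8) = o*(o - 5)*(o - 4)*(o + 2)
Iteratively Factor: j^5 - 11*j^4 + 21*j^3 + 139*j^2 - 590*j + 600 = (j - 2)*(j^4 - 9*j^3 + 3*j^2 + 145*j - 300) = (j - 5)*(j - 2)*(j^3 - 4*j^2 - 17*j + 60) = (j - 5)^2*(j - 2)*(j^2 + j - 12) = (j - 5)^2*(j - 3)*(j - 2)*(j + 4)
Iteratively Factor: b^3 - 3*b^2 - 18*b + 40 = (b - 2)*(b^2 - b - 20) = (b - 2)*(b + 4)*(b - 5)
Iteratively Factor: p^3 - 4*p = (p + 2)*(p^2 - 2*p) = (p - 2)*(p + 2)*(p)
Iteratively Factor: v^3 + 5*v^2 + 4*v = (v + 1)*(v^2 + 4*v) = (v + 1)*(v + 4)*(v)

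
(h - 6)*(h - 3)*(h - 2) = h^3 - 11*h^2 + 36*h - 36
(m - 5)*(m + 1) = m^2 - 4*m - 5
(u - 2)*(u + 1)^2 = u^3 - 3*u - 2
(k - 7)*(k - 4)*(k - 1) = k^3 - 12*k^2 + 39*k - 28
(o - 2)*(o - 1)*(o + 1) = o^3 - 2*o^2 - o + 2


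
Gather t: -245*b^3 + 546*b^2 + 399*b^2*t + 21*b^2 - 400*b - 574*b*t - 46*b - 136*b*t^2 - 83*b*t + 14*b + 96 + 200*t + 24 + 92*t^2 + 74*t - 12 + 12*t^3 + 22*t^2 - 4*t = -245*b^3 + 567*b^2 - 432*b + 12*t^3 + t^2*(114 - 136*b) + t*(399*b^2 - 657*b + 270) + 108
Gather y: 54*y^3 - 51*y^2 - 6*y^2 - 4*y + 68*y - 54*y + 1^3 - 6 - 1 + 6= 54*y^3 - 57*y^2 + 10*y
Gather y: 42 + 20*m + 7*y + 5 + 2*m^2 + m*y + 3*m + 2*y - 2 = 2*m^2 + 23*m + y*(m + 9) + 45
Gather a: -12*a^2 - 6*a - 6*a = -12*a^2 - 12*a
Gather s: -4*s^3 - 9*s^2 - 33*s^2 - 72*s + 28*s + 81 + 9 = -4*s^3 - 42*s^2 - 44*s + 90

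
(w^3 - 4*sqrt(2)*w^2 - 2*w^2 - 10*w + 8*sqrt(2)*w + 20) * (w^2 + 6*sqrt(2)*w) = w^5 - 2*w^4 + 2*sqrt(2)*w^4 - 58*w^3 - 4*sqrt(2)*w^3 - 60*sqrt(2)*w^2 + 116*w^2 + 120*sqrt(2)*w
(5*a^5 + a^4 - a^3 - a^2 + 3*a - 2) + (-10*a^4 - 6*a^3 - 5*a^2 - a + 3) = 5*a^5 - 9*a^4 - 7*a^3 - 6*a^2 + 2*a + 1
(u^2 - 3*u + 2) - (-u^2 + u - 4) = 2*u^2 - 4*u + 6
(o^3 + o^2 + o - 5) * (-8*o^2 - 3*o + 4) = -8*o^5 - 11*o^4 - 7*o^3 + 41*o^2 + 19*o - 20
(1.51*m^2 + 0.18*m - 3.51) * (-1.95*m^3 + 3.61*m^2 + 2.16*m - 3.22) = -2.9445*m^5 + 5.1001*m^4 + 10.7559*m^3 - 17.1445*m^2 - 8.1612*m + 11.3022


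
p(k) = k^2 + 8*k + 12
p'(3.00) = 14.00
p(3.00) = 45.00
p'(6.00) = 20.00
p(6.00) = 96.00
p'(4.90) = 17.80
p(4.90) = 75.21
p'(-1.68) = 4.64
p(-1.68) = 1.38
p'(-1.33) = 5.34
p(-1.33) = 3.13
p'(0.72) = 9.44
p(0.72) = 18.28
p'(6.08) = 20.16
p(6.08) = 97.61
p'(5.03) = 18.06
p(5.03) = 77.54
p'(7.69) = 23.38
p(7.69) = 132.66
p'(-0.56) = 6.88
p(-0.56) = 7.83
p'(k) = 2*k + 8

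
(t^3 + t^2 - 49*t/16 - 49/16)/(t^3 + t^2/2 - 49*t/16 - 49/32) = 2*(t + 1)/(2*t + 1)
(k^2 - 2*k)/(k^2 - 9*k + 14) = k/(k - 7)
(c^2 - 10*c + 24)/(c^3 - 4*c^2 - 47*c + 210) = (c - 4)/(c^2 + 2*c - 35)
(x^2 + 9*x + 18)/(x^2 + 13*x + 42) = (x + 3)/(x + 7)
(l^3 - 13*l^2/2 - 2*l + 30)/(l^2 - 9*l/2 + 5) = (l^2 - 4*l - 12)/(l - 2)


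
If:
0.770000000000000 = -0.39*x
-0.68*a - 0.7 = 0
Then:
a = -1.03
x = -1.97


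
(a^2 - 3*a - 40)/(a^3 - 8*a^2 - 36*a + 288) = (a + 5)/(a^2 - 36)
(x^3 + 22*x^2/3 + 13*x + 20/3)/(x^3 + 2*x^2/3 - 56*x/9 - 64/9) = 3*(x^2 + 6*x + 5)/(3*x^2 - 2*x - 16)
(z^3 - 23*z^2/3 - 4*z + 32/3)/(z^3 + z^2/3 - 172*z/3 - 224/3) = (z - 1)/(z + 7)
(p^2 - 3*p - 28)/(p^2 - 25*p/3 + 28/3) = 3*(p + 4)/(3*p - 4)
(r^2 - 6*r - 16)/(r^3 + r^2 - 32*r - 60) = (r - 8)/(r^2 - r - 30)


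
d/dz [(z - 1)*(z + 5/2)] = 2*z + 3/2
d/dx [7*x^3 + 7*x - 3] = 21*x^2 + 7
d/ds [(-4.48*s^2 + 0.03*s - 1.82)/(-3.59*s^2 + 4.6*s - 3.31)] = (-20.5003*s^2 + 16.59*s + 8.2727)/(12.8881*s^4 - 33.028*s^3 + 44.9258*s^2 - 30.452*s + 10.9561)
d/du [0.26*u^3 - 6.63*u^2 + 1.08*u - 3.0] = 0.78*u^2 - 13.26*u + 1.08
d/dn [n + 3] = 1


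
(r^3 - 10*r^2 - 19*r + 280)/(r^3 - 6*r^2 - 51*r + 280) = (r^2 - 2*r - 35)/(r^2 + 2*r - 35)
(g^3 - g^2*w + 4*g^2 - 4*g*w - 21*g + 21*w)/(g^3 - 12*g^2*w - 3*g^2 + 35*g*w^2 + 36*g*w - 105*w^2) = (g^2 - g*w + 7*g - 7*w)/(g^2 - 12*g*w + 35*w^2)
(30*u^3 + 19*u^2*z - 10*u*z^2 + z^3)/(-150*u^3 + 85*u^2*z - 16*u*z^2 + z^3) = (u + z)/(-5*u + z)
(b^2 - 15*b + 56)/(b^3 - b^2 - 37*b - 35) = (b - 8)/(b^2 + 6*b + 5)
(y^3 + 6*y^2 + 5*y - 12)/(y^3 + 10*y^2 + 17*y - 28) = (y + 3)/(y + 7)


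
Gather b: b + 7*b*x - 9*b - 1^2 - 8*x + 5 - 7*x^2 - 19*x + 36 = b*(7*x - 8) - 7*x^2 - 27*x + 40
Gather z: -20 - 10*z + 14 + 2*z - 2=-8*z - 8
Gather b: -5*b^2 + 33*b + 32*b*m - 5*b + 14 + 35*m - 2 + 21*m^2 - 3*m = -5*b^2 + b*(32*m + 28) + 21*m^2 + 32*m + 12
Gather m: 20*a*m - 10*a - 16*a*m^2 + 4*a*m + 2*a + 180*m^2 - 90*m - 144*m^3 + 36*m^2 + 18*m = -8*a - 144*m^3 + m^2*(216 - 16*a) + m*(24*a - 72)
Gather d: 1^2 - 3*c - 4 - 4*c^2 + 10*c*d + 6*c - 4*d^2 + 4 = -4*c^2 + 10*c*d + 3*c - 4*d^2 + 1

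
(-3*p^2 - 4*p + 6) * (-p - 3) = 3*p^3 + 13*p^2 + 6*p - 18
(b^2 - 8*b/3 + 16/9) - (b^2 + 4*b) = 16/9 - 20*b/3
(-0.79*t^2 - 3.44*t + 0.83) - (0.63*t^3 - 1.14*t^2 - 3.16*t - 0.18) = -0.63*t^3 + 0.35*t^2 - 0.28*t + 1.01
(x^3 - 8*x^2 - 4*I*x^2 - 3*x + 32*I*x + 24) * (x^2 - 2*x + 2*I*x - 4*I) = x^5 - 10*x^4 - 2*I*x^4 + 21*x^3 + 20*I*x^3 - 50*x^2 - 38*I*x^2 + 80*x + 60*I*x - 96*I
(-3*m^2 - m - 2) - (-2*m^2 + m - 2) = -m^2 - 2*m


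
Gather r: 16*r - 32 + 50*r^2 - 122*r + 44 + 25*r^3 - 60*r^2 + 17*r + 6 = 25*r^3 - 10*r^2 - 89*r + 18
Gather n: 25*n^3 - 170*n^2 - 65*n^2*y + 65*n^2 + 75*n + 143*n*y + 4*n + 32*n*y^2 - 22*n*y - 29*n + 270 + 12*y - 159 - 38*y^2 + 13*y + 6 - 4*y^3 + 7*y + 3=25*n^3 + n^2*(-65*y - 105) + n*(32*y^2 + 121*y + 50) - 4*y^3 - 38*y^2 + 32*y + 120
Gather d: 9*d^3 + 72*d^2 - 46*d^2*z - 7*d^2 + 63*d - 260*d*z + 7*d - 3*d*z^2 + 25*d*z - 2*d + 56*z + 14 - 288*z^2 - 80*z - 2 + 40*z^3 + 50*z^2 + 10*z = 9*d^3 + d^2*(65 - 46*z) + d*(-3*z^2 - 235*z + 68) + 40*z^3 - 238*z^2 - 14*z + 12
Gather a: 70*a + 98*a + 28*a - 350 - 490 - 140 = 196*a - 980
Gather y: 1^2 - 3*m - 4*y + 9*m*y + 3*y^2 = -3*m + 3*y^2 + y*(9*m - 4) + 1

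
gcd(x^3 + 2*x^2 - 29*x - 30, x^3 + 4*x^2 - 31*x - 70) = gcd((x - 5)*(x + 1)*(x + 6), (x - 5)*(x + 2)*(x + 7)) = x - 5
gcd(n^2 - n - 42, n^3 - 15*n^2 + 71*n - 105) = n - 7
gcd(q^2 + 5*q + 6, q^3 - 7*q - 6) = q + 2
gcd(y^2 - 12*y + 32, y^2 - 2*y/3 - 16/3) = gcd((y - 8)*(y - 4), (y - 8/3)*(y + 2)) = 1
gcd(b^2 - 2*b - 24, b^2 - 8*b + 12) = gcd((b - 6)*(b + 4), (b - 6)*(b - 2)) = b - 6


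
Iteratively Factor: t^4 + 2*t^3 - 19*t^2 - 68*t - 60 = (t - 5)*(t^3 + 7*t^2 + 16*t + 12) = (t - 5)*(t + 2)*(t^2 + 5*t + 6) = (t - 5)*(t + 2)*(t + 3)*(t + 2)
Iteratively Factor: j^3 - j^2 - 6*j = (j)*(j^2 - j - 6) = j*(j + 2)*(j - 3)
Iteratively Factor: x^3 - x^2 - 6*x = (x + 2)*(x^2 - 3*x) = x*(x + 2)*(x - 3)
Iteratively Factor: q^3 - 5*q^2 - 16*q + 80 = (q - 4)*(q^2 - q - 20) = (q - 5)*(q - 4)*(q + 4)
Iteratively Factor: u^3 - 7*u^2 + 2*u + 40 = (u - 5)*(u^2 - 2*u - 8) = (u - 5)*(u + 2)*(u - 4)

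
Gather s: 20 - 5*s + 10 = 30 - 5*s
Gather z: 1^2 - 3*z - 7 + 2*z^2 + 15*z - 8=2*z^2 + 12*z - 14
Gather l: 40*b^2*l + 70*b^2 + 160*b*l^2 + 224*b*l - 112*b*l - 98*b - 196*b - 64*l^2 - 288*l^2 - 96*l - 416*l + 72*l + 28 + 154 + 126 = 70*b^2 - 294*b + l^2*(160*b - 352) + l*(40*b^2 + 112*b - 440) + 308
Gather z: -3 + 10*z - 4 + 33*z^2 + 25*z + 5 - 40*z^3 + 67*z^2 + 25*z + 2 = -40*z^3 + 100*z^2 + 60*z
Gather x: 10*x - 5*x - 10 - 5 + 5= 5*x - 10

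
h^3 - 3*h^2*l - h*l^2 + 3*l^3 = (h - 3*l)*(h - l)*(h + l)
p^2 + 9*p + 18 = (p + 3)*(p + 6)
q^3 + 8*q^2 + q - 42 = (q - 2)*(q + 3)*(q + 7)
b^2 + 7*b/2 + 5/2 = (b + 1)*(b + 5/2)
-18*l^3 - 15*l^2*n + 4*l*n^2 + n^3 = (-3*l + n)*(l + n)*(6*l + n)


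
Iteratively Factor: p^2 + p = (p)*(p + 1)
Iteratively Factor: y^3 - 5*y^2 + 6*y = (y - 2)*(y^2 - 3*y) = y*(y - 2)*(y - 3)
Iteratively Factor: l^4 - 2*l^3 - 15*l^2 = (l + 3)*(l^3 - 5*l^2) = l*(l + 3)*(l^2 - 5*l) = l*(l - 5)*(l + 3)*(l)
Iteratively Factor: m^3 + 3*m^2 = (m)*(m^2 + 3*m) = m^2*(m + 3)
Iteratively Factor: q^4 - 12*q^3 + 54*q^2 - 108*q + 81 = (q - 3)*(q^3 - 9*q^2 + 27*q - 27) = (q - 3)^2*(q^2 - 6*q + 9) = (q - 3)^3*(q - 3)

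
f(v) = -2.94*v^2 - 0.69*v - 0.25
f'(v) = -5.88*v - 0.69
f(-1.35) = -4.68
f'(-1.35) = 7.25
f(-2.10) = -11.77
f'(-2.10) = 11.66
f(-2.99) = -24.47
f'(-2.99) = 16.89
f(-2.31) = -14.34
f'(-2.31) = 12.89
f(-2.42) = -15.80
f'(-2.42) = 13.54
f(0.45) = -1.16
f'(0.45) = -3.34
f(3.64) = -41.72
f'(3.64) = -22.09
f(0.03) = -0.27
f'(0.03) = -0.87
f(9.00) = -244.60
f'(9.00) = -53.61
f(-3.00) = -24.64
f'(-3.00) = 16.95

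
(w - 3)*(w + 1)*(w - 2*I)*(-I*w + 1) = -I*w^4 - w^3 + 2*I*w^3 + 2*w^2 + I*w^2 + 3*w + 4*I*w + 6*I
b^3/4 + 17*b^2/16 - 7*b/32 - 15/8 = (b/4 + 1)*(b - 5/4)*(b + 3/2)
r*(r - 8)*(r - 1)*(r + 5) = r^4 - 4*r^3 - 37*r^2 + 40*r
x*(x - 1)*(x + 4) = x^3 + 3*x^2 - 4*x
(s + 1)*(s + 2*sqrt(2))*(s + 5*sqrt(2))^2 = s^4 + s^3 + 12*sqrt(2)*s^3 + 12*sqrt(2)*s^2 + 90*s^2 + 90*s + 100*sqrt(2)*s + 100*sqrt(2)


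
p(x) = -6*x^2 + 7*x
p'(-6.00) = 79.00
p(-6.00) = -258.00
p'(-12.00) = 151.00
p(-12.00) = -948.00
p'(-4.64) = 62.68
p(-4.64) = -161.66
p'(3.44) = -34.28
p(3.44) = -46.92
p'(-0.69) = 15.28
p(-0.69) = -7.69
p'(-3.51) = 49.12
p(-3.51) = -98.49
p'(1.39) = -9.68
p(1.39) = -1.86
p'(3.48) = -34.76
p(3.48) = -48.30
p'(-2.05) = 31.60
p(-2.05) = -39.56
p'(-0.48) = 12.76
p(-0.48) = -4.74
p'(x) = 7 - 12*x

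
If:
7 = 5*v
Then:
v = 7/5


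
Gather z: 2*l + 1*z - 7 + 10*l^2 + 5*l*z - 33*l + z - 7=10*l^2 - 31*l + z*(5*l + 2) - 14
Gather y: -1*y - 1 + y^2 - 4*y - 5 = y^2 - 5*y - 6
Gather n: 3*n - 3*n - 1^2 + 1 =0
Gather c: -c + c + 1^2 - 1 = 0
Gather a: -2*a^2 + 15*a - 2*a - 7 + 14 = -2*a^2 + 13*a + 7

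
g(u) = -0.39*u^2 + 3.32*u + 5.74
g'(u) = 3.32 - 0.78*u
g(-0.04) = 5.61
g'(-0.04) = 3.35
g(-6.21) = -29.92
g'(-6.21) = 8.16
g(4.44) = 12.79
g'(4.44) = -0.14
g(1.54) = 9.93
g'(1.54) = 2.12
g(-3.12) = -8.41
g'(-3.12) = 5.75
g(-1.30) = 0.76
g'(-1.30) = 4.33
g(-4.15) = -14.75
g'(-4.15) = 6.56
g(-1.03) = 1.91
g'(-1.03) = 4.12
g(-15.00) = -131.81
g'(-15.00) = 15.02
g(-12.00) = -90.26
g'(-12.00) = 12.68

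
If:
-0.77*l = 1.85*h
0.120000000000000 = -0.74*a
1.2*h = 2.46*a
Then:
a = -0.16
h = -0.33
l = 0.80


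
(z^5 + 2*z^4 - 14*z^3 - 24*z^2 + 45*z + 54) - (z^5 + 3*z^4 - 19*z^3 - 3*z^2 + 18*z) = -z^4 + 5*z^3 - 21*z^2 + 27*z + 54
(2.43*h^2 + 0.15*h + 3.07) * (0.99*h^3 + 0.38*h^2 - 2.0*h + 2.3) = 2.4057*h^5 + 1.0719*h^4 - 1.7637*h^3 + 6.4556*h^2 - 5.795*h + 7.061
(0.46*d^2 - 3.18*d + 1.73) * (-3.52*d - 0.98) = -1.6192*d^3 + 10.7428*d^2 - 2.9732*d - 1.6954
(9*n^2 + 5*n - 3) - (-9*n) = 9*n^2 + 14*n - 3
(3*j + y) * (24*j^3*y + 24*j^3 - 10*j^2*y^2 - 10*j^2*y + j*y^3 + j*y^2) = 72*j^4*y + 72*j^4 - 6*j^3*y^2 - 6*j^3*y - 7*j^2*y^3 - 7*j^2*y^2 + j*y^4 + j*y^3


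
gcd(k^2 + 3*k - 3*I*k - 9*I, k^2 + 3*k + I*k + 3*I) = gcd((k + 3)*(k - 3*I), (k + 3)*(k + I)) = k + 3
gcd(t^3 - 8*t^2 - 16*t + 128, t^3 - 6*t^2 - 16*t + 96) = t^2 - 16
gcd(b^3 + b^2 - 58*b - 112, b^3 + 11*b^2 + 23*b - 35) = b + 7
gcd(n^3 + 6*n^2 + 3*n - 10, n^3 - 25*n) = n + 5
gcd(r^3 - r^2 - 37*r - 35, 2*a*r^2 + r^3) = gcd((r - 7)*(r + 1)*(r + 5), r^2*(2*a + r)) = 1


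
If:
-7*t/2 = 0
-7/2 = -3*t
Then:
No Solution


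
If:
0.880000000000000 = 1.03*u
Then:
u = 0.85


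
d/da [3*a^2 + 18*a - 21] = 6*a + 18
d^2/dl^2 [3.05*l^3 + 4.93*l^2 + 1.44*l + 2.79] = 18.3*l + 9.86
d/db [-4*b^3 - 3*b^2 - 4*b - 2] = -12*b^2 - 6*b - 4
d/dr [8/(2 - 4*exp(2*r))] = 16*exp(2*r)/(2*exp(2*r) - 1)^2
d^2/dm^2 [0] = 0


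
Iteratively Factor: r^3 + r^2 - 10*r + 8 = (r - 1)*(r^2 + 2*r - 8) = (r - 2)*(r - 1)*(r + 4)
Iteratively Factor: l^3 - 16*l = (l + 4)*(l^2 - 4*l) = (l - 4)*(l + 4)*(l)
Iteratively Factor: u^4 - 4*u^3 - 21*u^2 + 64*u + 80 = (u + 4)*(u^3 - 8*u^2 + 11*u + 20) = (u + 1)*(u + 4)*(u^2 - 9*u + 20) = (u - 5)*(u + 1)*(u + 4)*(u - 4)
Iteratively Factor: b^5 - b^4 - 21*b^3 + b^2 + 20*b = (b - 1)*(b^4 - 21*b^2 - 20*b) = (b - 1)*(b + 1)*(b^3 - b^2 - 20*b) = (b - 5)*(b - 1)*(b + 1)*(b^2 + 4*b) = (b - 5)*(b - 1)*(b + 1)*(b + 4)*(b)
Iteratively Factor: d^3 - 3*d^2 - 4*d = (d)*(d^2 - 3*d - 4) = d*(d + 1)*(d - 4)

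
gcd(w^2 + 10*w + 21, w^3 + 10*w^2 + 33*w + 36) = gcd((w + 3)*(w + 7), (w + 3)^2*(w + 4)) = w + 3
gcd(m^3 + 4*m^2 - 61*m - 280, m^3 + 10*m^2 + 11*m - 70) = m^2 + 12*m + 35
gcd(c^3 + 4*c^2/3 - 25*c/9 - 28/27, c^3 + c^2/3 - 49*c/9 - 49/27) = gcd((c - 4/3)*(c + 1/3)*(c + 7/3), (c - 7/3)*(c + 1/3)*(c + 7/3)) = c^2 + 8*c/3 + 7/9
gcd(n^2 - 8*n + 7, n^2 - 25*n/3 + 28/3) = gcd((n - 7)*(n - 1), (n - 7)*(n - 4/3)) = n - 7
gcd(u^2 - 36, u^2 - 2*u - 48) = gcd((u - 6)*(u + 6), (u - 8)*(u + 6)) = u + 6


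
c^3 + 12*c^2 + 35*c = c*(c + 5)*(c + 7)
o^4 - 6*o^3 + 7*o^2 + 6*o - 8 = (o - 4)*(o - 2)*(o - 1)*(o + 1)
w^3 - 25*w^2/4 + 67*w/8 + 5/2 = (w - 4)*(w - 5/2)*(w + 1/4)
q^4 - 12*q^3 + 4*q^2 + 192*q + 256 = (q - 8)^2*(q + 2)^2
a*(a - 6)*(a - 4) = a^3 - 10*a^2 + 24*a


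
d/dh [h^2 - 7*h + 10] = 2*h - 7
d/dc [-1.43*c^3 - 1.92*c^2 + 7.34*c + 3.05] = -4.29*c^2 - 3.84*c + 7.34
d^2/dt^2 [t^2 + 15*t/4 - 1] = 2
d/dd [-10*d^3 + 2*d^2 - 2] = 2*d*(2 - 15*d)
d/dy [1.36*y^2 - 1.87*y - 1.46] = 2.72*y - 1.87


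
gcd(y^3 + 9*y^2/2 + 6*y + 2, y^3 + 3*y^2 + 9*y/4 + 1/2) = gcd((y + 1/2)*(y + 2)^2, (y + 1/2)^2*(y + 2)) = y^2 + 5*y/2 + 1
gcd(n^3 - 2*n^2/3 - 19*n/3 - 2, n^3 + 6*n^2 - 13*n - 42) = n^2 - n - 6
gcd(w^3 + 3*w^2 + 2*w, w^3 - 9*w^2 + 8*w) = w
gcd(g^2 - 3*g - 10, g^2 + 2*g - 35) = g - 5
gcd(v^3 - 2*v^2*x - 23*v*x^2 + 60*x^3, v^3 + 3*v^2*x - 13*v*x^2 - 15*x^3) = -v^2 - 2*v*x + 15*x^2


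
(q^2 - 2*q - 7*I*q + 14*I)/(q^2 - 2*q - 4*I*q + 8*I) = (q - 7*I)/(q - 4*I)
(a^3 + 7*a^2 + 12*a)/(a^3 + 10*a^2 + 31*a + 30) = a*(a + 4)/(a^2 + 7*a + 10)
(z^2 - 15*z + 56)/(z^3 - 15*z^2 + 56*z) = 1/z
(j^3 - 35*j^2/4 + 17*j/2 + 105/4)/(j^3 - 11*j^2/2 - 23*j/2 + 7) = (4*j^2 - 7*j - 15)/(2*(2*j^2 + 3*j - 2))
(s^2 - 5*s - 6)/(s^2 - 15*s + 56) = (s^2 - 5*s - 6)/(s^2 - 15*s + 56)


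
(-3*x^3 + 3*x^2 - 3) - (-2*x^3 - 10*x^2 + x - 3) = -x^3 + 13*x^2 - x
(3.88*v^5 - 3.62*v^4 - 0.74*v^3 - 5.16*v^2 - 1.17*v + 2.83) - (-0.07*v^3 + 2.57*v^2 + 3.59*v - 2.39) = 3.88*v^5 - 3.62*v^4 - 0.67*v^3 - 7.73*v^2 - 4.76*v + 5.22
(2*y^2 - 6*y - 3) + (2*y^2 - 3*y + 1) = 4*y^2 - 9*y - 2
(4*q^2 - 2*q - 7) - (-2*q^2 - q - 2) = 6*q^2 - q - 5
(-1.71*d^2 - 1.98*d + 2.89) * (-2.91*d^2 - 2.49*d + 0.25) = 4.9761*d^4 + 10.0197*d^3 - 3.9072*d^2 - 7.6911*d + 0.7225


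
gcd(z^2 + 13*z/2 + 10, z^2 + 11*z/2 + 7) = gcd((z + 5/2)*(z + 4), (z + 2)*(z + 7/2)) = 1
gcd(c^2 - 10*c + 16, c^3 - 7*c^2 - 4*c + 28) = c - 2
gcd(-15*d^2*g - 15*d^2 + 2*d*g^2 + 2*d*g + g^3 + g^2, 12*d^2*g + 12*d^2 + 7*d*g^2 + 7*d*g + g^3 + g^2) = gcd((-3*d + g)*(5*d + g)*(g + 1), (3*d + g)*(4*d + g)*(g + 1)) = g + 1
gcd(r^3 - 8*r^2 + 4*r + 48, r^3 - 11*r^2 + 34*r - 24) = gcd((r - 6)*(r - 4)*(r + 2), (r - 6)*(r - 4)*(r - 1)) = r^2 - 10*r + 24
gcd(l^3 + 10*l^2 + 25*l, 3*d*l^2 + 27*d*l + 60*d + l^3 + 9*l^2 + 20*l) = l + 5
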